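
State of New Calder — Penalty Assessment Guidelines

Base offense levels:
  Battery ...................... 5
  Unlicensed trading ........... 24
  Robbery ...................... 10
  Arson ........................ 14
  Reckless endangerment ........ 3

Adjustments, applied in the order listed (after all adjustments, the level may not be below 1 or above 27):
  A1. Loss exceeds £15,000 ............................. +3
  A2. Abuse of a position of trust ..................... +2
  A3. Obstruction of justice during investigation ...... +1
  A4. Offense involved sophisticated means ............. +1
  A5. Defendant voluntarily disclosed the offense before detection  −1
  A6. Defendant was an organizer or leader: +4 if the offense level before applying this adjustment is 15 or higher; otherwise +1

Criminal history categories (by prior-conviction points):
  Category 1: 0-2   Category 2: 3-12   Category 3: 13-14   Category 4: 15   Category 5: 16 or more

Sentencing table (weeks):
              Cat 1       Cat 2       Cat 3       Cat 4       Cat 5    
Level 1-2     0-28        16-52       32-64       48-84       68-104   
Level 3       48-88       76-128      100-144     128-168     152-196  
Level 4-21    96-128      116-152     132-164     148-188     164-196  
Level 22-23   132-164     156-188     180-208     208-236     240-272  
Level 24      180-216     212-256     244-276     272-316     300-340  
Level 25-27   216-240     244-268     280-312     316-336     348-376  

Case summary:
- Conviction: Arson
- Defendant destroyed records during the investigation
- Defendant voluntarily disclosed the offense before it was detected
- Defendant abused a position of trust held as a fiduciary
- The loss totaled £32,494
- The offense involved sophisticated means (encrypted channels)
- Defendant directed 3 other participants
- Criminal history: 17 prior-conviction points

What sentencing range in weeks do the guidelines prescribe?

300-340 weeks

Base offense level for arson: 14.
A1 applies: 14 + 3 = 17.
A2 applies: 17 + 2 = 19.
A3 applies: 19 + 1 = 20.
A4 applies: 20 + 1 = 21.
A5 applies: 21 − 1 = 20.
A6 applies (level before this adjustment is 20 ≥ 15, so +4): 20 + 4 = 24.
Final offense level: 24.
Criminal history: 17 prior points → Category 5 (16+).
Level 24 falls in the 24 band.
Grid: Level 24 × Category 5 = 300-340 weeks.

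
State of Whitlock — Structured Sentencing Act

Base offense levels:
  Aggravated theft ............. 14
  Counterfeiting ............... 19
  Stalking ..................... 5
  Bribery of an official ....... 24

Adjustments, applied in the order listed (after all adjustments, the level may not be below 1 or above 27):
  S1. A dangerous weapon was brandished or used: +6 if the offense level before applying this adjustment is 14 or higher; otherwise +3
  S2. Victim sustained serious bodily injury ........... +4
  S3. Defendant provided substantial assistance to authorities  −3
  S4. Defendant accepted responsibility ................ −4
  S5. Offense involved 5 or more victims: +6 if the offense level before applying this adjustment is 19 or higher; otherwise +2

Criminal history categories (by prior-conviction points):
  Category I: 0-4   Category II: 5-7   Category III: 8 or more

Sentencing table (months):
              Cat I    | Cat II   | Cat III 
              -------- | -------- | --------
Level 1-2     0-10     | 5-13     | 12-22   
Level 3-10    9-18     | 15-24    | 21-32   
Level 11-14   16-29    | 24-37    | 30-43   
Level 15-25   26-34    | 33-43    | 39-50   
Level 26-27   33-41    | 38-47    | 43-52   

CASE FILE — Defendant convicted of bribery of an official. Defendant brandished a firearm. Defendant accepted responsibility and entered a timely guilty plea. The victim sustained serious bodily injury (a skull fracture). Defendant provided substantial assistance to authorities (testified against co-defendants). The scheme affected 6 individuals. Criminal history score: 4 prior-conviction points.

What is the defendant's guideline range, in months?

33-41 months

Base offense level for bribery of an official: 24.
S1 applies (level before this adjustment is 24 ≥ 14, so +6): 24 + 6 = 30.
S2 applies: 30 + 4 = 34.
S3 applies: 34 − 3 = 31.
S4 applies: 31 − 4 = 27.
S5 applies (level before this adjustment is 27 ≥ 19, so +6): 27 + 6 = 33.
Level 33 exceeds the maximum of 27; capped at 27.
Final offense level: 27.
Criminal history: 4 prior points → Category I (0-4).
Level 27 falls in the 26-27 band.
Grid: Level 26-27 × Category I = 33-41 months.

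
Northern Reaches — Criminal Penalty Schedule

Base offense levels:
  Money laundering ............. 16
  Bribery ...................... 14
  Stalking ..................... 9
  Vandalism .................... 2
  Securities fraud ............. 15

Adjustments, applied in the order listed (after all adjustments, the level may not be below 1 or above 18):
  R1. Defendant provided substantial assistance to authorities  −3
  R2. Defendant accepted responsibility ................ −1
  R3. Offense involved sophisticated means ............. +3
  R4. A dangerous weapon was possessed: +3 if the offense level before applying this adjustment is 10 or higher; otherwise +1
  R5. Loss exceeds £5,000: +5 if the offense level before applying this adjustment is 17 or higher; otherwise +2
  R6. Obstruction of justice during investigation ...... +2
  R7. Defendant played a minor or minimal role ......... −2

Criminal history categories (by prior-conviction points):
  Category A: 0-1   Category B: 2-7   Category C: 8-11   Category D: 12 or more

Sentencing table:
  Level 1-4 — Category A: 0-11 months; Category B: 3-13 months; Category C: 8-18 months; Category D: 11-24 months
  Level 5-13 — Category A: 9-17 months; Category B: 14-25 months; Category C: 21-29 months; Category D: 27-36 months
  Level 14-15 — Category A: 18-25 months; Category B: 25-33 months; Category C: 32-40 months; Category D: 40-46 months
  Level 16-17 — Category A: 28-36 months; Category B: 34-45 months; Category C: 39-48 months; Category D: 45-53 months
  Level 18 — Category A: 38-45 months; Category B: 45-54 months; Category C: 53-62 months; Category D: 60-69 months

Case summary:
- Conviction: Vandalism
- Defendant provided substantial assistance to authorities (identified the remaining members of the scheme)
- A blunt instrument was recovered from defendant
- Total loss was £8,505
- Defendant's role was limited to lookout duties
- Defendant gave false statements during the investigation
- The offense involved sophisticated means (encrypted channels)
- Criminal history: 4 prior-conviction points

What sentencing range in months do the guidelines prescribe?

14-25 months

Base offense level for vandalism: 2.
R1 applies: 2 − 3 = -1.
R3 applies: -1 + 3 = 2.
R4 applies (level before this adjustment is 2 < 10, so +1): 2 + 1 = 3.
R5 applies (level before this adjustment is 3 < 17, so +2): 3 + 2 = 5.
R6 applies: 5 + 2 = 7.
R7 applies: 7 − 2 = 5.
Final offense level: 5.
Criminal history: 4 prior points → Category B (2-7).
Level 5 falls in the 5-13 band.
Grid: Level 5-13 × Category B = 14-25 months.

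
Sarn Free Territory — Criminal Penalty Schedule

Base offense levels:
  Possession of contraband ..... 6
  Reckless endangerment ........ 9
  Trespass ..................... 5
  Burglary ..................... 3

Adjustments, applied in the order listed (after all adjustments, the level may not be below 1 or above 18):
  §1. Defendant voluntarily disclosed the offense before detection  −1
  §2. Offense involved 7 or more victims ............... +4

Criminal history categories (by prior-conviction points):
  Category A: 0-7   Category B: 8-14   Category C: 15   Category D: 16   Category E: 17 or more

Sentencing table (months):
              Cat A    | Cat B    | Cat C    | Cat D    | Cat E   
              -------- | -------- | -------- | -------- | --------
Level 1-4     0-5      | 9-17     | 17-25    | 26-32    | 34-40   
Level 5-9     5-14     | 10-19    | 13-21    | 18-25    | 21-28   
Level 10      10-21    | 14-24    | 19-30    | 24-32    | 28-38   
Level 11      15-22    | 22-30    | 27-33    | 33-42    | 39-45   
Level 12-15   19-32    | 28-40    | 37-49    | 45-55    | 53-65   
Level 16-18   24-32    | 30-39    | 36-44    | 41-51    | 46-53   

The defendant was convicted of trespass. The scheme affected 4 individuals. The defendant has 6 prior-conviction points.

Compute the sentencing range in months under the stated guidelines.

Base offense level for trespass: 5.
Final offense level: 5.
Criminal history: 6 prior points → Category A (0-7).
Level 5 falls in the 5-9 band.
Grid: Level 5-9 × Category A = 5-14 months.

5-14 months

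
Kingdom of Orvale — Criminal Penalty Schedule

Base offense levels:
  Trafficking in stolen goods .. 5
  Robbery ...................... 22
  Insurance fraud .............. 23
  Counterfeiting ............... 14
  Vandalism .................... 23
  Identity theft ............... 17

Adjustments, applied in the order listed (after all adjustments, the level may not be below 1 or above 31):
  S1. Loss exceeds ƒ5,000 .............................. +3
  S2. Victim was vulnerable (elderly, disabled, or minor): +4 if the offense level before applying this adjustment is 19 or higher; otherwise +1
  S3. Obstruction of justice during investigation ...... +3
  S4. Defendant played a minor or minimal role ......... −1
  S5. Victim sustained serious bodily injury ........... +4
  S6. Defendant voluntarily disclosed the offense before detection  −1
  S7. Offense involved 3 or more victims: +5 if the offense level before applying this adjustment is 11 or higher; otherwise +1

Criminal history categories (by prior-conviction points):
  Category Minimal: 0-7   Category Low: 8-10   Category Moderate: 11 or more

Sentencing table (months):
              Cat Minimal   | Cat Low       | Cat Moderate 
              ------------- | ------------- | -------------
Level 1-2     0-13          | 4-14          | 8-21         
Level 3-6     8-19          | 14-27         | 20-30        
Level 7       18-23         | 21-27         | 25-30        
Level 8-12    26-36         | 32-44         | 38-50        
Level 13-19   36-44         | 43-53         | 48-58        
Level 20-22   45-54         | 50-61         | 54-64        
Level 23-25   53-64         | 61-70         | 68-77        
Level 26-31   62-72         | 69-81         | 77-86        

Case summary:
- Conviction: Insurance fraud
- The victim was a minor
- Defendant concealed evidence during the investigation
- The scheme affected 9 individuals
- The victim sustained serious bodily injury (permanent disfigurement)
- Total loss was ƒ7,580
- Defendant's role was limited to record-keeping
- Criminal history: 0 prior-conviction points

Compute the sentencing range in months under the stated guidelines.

62-72 months

Base offense level for insurance fraud: 23.
S1 applies: 23 + 3 = 26.
S2 applies (level before this adjustment is 26 ≥ 19, so +4): 26 + 4 = 30.
S3 applies: 30 + 3 = 33.
S4 applies: 33 − 1 = 32.
S5 applies: 32 + 4 = 36.
S6 does not apply.
S7 applies (level before this adjustment is 36 ≥ 11, so +5): 36 + 5 = 41.
Level 41 exceeds the maximum of 31; capped at 31.
Final offense level: 31.
Criminal history: 0 prior points → Category Minimal (0-7).
Level 31 falls in the 26-31 band.
Grid: Level 26-31 × Category Minimal = 62-72 months.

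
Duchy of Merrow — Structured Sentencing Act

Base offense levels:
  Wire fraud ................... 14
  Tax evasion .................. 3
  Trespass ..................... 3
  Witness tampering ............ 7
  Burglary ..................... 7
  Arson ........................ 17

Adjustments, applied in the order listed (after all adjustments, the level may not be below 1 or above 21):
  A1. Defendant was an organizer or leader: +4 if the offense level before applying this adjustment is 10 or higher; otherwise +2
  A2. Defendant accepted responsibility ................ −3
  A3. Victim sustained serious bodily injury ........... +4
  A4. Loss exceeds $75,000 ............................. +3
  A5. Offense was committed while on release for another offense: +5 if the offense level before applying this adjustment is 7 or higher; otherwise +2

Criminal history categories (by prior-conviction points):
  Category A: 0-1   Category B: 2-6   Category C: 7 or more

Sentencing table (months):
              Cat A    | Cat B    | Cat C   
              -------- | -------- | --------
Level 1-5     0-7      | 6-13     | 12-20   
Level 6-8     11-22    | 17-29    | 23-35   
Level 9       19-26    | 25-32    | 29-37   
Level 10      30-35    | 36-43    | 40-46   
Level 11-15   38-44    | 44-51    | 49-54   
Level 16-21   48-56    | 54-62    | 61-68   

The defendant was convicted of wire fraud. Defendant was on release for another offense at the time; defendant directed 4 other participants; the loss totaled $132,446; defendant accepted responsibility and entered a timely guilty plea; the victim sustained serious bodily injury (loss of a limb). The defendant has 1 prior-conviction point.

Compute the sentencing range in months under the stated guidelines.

Base offense level for wire fraud: 14.
A1 applies (level before this adjustment is 14 ≥ 10, so +4): 14 + 4 = 18.
A2 applies: 18 − 3 = 15.
A3 applies: 15 + 4 = 19.
A4 applies: 19 + 3 = 22.
A5 applies (level before this adjustment is 22 ≥ 7, so +5): 22 + 5 = 27.
Level 27 exceeds the maximum of 21; capped at 21.
Final offense level: 21.
Criminal history: 1 prior point → Category A (0-1).
Level 21 falls in the 16-21 band.
Grid: Level 16-21 × Category A = 48-56 months.

48-56 months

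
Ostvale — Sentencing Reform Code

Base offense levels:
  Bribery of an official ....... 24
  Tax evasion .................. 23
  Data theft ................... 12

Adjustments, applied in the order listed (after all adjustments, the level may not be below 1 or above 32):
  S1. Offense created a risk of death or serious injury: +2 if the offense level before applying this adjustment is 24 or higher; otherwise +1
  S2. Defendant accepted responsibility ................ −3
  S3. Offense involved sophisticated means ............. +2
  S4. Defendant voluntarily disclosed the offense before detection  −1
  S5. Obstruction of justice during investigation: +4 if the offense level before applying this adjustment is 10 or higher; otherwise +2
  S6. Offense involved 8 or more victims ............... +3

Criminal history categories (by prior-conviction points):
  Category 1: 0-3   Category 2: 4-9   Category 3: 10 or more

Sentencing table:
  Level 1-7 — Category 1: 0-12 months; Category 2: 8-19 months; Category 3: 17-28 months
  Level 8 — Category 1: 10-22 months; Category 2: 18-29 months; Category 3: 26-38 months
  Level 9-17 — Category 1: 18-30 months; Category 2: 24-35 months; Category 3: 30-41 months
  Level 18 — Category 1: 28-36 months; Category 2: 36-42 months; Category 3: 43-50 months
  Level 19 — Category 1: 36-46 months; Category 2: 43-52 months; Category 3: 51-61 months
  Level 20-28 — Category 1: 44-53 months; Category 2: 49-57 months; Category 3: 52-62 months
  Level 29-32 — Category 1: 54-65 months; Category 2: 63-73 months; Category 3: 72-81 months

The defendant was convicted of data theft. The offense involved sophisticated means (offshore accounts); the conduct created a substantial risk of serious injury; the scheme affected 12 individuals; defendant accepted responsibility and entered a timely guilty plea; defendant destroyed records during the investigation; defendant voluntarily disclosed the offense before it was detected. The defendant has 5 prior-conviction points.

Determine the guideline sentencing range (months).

36-42 months

Base offense level for data theft: 12.
S1 applies (level before this adjustment is 12 < 24, so +1): 12 + 1 = 13.
S2 applies: 13 − 3 = 10.
S3 applies: 10 + 2 = 12.
S4 applies: 12 − 1 = 11.
S5 applies (level before this adjustment is 11 ≥ 10, so +4): 11 + 4 = 15.
S6 applies: 15 + 3 = 18.
Final offense level: 18.
Criminal history: 5 prior points → Category 2 (4-9).
Level 18 falls in the 18 band.
Grid: Level 18 × Category 2 = 36-42 months.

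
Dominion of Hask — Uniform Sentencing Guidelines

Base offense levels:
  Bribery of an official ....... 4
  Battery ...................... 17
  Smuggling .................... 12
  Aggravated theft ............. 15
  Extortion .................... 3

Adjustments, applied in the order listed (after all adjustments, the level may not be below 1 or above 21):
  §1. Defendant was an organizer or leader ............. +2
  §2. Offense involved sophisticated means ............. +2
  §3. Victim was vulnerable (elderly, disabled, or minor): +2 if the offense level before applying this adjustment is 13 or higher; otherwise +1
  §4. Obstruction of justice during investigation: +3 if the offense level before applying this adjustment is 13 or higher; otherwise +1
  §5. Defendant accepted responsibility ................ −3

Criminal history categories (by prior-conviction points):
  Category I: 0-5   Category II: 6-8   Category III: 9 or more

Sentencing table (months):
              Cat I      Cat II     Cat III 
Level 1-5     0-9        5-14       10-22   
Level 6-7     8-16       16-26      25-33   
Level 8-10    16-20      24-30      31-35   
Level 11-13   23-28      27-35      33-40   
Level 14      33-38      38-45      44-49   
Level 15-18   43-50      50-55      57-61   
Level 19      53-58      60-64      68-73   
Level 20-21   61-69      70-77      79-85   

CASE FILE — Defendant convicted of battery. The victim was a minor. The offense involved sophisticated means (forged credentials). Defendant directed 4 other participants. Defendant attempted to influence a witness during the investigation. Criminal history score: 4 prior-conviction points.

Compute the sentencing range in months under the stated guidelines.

Base offense level for battery: 17.
§1 applies: 17 + 2 = 19.
§2 applies: 19 + 2 = 21.
§3 applies (level before this adjustment is 21 ≥ 13, so +2): 21 + 2 = 23.
§4 applies (level before this adjustment is 23 ≥ 13, so +3): 23 + 3 = 26.
§5 does not apply.
Level 26 exceeds the maximum of 21; capped at 21.
Final offense level: 21.
Criminal history: 4 prior points → Category I (0-5).
Level 21 falls in the 20-21 band.
Grid: Level 20-21 × Category I = 61-69 months.

61-69 months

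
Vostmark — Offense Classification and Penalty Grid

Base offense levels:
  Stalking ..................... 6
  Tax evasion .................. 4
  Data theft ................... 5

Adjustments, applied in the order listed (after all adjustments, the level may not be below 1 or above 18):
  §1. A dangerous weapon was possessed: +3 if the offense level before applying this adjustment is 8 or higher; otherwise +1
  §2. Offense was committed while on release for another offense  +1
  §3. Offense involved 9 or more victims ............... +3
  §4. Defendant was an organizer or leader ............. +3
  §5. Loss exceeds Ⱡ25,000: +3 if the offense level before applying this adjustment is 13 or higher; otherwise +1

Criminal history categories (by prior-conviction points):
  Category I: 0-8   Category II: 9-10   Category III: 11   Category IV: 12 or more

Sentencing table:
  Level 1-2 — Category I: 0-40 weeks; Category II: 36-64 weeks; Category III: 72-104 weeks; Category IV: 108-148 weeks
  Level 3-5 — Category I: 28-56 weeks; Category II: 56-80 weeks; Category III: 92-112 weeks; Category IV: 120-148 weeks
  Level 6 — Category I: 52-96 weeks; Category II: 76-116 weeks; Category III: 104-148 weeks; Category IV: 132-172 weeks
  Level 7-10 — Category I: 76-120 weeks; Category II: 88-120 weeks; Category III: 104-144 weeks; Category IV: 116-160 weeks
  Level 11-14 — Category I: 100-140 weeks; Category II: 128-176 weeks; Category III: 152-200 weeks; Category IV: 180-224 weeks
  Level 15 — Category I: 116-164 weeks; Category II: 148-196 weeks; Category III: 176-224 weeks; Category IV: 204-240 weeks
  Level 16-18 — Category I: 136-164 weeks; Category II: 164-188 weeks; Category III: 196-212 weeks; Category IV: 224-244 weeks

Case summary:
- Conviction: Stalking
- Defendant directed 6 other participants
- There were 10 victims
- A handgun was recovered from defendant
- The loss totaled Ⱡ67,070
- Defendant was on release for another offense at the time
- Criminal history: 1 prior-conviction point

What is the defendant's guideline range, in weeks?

Base offense level for stalking: 6.
§1 applies (level before this adjustment is 6 < 8, so +1): 6 + 1 = 7.
§2 applies: 7 + 1 = 8.
§3 applies: 8 + 3 = 11.
§4 applies: 11 + 3 = 14.
§5 applies (level before this adjustment is 14 ≥ 13, so +3): 14 + 3 = 17.
Final offense level: 17.
Criminal history: 1 prior point → Category I (0-8).
Level 17 falls in the 16-18 band.
Grid: Level 16-18 × Category I = 136-164 weeks.

136-164 weeks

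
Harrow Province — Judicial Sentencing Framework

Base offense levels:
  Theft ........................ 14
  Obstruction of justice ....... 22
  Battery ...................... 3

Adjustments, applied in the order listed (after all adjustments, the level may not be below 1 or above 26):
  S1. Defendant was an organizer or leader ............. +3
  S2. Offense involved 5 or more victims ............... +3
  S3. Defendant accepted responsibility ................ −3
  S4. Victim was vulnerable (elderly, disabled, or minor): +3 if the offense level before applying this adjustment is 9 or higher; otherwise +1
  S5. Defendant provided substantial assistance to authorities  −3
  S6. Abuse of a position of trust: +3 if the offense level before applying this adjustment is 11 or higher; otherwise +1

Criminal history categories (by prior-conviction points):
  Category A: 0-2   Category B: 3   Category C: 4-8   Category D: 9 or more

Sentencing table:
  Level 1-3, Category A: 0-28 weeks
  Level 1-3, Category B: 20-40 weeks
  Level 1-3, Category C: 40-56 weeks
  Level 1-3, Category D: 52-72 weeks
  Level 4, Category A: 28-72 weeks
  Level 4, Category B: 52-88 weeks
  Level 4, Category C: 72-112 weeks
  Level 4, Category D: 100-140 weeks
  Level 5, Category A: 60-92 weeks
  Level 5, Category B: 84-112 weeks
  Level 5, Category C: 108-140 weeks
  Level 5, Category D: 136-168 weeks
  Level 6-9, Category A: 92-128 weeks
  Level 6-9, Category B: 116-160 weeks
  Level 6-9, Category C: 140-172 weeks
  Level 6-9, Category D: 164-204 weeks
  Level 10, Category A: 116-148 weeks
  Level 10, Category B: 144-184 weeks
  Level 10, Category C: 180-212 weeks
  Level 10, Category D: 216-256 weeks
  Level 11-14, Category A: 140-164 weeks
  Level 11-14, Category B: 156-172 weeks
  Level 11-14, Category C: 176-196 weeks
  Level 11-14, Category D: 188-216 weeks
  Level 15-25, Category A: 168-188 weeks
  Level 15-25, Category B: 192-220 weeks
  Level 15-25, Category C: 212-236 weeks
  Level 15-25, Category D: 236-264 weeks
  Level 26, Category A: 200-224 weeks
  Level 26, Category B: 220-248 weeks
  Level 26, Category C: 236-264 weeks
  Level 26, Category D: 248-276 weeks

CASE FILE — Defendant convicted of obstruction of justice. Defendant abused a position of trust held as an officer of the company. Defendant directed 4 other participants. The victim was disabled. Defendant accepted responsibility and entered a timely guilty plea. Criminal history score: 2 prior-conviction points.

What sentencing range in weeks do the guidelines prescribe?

Base offense level for obstruction of justice: 22.
S1 applies: 22 + 3 = 25.
S3 applies: 25 − 3 = 22.
S4 applies (level before this adjustment is 22 ≥ 9, so +3): 22 + 3 = 25.
S6 applies (level before this adjustment is 25 ≥ 11, so +3): 25 + 3 = 28.
Level 28 exceeds the maximum of 26; capped at 26.
Final offense level: 26.
Criminal history: 2 prior points → Category A (0-2).
Level 26 falls in the 26 band.
Grid: Level 26 × Category A = 200-224 weeks.

200-224 weeks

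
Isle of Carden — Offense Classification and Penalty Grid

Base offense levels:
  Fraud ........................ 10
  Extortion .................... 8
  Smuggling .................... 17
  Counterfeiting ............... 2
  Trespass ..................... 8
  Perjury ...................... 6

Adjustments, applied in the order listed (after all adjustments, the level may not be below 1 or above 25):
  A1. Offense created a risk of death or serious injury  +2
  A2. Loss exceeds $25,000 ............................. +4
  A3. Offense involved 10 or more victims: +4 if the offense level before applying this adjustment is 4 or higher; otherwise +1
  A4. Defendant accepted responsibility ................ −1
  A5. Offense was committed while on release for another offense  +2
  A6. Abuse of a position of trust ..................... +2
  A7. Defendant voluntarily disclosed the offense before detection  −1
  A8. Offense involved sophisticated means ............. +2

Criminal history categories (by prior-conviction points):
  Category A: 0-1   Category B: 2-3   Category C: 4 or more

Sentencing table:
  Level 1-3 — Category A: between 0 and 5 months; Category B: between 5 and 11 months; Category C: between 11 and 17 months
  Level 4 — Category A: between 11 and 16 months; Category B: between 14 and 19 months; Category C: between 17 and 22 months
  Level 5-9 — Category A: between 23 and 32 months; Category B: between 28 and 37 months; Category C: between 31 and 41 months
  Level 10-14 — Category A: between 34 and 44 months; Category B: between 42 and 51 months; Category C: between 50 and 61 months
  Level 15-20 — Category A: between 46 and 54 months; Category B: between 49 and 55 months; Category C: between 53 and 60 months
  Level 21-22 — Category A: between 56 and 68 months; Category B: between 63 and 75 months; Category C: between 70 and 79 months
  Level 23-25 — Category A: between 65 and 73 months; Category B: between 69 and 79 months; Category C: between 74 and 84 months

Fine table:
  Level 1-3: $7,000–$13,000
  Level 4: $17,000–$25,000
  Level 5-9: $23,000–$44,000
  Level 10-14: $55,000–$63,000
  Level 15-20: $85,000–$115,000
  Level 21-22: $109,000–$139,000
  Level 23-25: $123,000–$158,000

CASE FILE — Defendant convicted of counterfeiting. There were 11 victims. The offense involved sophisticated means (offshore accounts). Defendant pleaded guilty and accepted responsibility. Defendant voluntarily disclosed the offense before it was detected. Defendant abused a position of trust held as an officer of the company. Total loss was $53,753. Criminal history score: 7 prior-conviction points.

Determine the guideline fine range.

$55,000–$63,000

Base offense level for counterfeiting: 2.
A2 applies: 2 + 4 = 6.
A3 applies (level before this adjustment is 6 ≥ 4, so +4): 6 + 4 = 10.
A4 applies: 10 − 1 = 9.
A6 applies: 9 + 2 = 11.
A7 applies: 11 − 1 = 10.
A8 applies: 10 + 2 = 12.
Final offense level: 12.
Level 12 falls in the 10-14 band.
Fine table: Level 10-14 → $55,000–$63,000.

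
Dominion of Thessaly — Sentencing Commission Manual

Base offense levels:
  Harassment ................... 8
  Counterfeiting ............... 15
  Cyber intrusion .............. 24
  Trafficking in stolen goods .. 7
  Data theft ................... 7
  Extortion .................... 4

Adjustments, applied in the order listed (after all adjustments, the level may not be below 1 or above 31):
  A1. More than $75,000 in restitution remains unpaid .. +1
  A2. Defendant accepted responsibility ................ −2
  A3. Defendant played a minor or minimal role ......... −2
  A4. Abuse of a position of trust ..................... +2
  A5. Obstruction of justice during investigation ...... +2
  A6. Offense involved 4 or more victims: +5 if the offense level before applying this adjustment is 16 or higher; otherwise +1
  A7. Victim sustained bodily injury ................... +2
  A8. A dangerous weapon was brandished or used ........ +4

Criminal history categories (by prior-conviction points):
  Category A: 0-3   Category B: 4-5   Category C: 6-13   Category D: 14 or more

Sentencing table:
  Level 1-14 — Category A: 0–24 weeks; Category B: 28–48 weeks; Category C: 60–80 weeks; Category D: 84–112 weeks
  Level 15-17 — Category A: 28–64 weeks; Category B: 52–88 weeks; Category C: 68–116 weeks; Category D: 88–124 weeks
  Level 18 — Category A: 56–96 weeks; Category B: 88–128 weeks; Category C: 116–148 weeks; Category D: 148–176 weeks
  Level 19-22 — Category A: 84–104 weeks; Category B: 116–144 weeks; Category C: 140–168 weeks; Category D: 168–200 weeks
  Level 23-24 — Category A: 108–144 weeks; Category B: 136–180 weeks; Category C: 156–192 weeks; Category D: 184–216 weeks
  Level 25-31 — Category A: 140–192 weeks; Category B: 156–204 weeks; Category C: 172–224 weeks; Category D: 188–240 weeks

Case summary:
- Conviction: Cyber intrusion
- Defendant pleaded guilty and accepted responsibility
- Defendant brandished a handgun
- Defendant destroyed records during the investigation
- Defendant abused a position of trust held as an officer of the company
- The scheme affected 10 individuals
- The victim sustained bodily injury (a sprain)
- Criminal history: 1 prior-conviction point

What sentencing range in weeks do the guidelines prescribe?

140-192 weeks

Base offense level for cyber intrusion: 24.
A1 does not apply.
A2 applies: 24 − 2 = 22.
A3 does not apply.
A4 applies: 22 + 2 = 24.
A5 applies: 24 + 2 = 26.
A6 applies (level before this adjustment is 26 ≥ 16, so +5): 26 + 5 = 31.
A7 applies: 31 + 2 = 33.
A8 applies: 33 + 4 = 37.
Level 37 exceeds the maximum of 31; capped at 31.
Final offense level: 31.
Criminal history: 1 prior point → Category A (0-3).
Level 31 falls in the 25-31 band.
Grid: Level 25-31 × Category A = 140-192 weeks.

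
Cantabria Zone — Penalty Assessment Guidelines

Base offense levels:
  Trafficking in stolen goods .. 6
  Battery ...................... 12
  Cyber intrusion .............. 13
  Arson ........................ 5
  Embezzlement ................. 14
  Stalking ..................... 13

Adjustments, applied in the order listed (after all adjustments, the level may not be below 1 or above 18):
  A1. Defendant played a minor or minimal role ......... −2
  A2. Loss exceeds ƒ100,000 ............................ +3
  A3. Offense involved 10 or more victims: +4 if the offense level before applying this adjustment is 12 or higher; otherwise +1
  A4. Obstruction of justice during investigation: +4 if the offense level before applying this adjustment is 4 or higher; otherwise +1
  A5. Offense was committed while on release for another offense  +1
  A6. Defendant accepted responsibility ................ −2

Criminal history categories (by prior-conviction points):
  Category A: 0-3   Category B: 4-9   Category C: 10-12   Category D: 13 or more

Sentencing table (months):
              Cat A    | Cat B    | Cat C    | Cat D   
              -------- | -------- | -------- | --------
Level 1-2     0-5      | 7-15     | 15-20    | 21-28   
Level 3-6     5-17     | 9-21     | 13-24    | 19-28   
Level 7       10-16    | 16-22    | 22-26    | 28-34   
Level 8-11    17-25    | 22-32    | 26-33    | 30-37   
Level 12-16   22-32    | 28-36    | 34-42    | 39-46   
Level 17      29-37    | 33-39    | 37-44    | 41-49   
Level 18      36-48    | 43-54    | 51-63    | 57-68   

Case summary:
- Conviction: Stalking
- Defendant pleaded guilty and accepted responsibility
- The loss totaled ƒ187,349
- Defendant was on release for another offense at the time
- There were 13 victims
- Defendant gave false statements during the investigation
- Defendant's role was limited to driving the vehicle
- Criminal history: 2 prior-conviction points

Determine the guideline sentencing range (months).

Base offense level for stalking: 13.
A1 applies: 13 − 2 = 11.
A2 applies: 11 + 3 = 14.
A3 applies (level before this adjustment is 14 ≥ 12, so +4): 14 + 4 = 18.
A4 applies (level before this adjustment is 18 ≥ 4, so +4): 18 + 4 = 22.
A5 applies: 22 + 1 = 23.
A6 applies: 23 − 2 = 21.
Level 21 exceeds the maximum of 18; capped at 18.
Final offense level: 18.
Criminal history: 2 prior points → Category A (0-3).
Level 18 falls in the 18 band.
Grid: Level 18 × Category A = 36-48 months.

36-48 months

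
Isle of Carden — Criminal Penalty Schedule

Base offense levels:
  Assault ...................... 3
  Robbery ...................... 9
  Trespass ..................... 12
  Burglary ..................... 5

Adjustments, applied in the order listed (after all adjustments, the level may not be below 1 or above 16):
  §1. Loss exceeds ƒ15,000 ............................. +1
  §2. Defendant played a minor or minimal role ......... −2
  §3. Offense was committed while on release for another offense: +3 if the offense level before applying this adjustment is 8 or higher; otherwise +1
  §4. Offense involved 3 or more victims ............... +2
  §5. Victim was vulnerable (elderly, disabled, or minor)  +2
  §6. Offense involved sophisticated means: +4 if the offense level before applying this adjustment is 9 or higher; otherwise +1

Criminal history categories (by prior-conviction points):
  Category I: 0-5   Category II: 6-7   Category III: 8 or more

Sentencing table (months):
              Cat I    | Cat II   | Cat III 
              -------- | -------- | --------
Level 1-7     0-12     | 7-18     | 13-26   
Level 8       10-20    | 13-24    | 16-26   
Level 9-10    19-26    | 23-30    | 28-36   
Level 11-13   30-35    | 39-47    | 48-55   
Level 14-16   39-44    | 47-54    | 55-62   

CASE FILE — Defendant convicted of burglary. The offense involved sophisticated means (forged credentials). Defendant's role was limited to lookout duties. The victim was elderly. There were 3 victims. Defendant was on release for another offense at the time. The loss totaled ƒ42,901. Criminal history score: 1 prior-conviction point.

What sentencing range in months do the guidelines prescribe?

Base offense level for burglary: 5.
§1 applies: 5 + 1 = 6.
§2 applies: 6 − 2 = 4.
§3 applies (level before this adjustment is 4 < 8, so +1): 4 + 1 = 5.
§4 applies: 5 + 2 = 7.
§5 applies: 7 + 2 = 9.
§6 applies (level before this adjustment is 9 ≥ 9, so +4): 9 + 4 = 13.
Final offense level: 13.
Criminal history: 1 prior point → Category I (0-5).
Level 13 falls in the 11-13 band.
Grid: Level 11-13 × Category I = 30-35 months.

30-35 months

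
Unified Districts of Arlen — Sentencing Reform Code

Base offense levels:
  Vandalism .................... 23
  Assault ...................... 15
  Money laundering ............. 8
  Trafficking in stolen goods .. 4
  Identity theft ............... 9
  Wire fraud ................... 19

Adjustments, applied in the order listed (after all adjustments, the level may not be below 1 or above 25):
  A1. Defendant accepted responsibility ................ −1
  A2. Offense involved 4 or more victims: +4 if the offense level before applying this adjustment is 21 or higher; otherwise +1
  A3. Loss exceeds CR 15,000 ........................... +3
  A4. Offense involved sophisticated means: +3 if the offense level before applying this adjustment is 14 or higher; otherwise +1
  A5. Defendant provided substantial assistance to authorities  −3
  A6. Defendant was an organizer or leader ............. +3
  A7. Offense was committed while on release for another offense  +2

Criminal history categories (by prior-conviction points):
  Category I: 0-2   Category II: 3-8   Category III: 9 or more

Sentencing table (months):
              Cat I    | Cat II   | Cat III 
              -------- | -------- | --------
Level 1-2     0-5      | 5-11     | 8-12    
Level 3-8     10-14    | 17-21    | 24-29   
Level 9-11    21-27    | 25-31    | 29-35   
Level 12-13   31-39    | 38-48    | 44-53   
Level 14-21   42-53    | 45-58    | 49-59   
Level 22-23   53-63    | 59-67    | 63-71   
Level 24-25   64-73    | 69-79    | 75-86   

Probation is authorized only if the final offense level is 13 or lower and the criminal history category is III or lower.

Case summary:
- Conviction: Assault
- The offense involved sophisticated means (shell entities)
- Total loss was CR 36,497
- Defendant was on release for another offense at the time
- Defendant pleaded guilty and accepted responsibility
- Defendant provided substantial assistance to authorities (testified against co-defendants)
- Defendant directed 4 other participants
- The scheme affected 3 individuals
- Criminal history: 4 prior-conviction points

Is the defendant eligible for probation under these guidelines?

Base offense level for assault: 15.
A1 applies: 15 − 1 = 14.
A2 does not apply.
A3 applies: 14 + 3 = 17.
A4 applies (level before this adjustment is 17 ≥ 14, so +3): 17 + 3 = 20.
A5 applies: 20 − 3 = 17.
A6 applies: 17 + 3 = 20.
A7 applies: 20 + 2 = 22.
Final offense level: 22.
Criminal history: 4 prior points → Category II (3-8).
Level 22 falls in the 22-23 band.
Grid: Level 22-23 × Category II = 59-67 months.
Probation check: level 22 > 13 and category II ≤ III → not eligible.

No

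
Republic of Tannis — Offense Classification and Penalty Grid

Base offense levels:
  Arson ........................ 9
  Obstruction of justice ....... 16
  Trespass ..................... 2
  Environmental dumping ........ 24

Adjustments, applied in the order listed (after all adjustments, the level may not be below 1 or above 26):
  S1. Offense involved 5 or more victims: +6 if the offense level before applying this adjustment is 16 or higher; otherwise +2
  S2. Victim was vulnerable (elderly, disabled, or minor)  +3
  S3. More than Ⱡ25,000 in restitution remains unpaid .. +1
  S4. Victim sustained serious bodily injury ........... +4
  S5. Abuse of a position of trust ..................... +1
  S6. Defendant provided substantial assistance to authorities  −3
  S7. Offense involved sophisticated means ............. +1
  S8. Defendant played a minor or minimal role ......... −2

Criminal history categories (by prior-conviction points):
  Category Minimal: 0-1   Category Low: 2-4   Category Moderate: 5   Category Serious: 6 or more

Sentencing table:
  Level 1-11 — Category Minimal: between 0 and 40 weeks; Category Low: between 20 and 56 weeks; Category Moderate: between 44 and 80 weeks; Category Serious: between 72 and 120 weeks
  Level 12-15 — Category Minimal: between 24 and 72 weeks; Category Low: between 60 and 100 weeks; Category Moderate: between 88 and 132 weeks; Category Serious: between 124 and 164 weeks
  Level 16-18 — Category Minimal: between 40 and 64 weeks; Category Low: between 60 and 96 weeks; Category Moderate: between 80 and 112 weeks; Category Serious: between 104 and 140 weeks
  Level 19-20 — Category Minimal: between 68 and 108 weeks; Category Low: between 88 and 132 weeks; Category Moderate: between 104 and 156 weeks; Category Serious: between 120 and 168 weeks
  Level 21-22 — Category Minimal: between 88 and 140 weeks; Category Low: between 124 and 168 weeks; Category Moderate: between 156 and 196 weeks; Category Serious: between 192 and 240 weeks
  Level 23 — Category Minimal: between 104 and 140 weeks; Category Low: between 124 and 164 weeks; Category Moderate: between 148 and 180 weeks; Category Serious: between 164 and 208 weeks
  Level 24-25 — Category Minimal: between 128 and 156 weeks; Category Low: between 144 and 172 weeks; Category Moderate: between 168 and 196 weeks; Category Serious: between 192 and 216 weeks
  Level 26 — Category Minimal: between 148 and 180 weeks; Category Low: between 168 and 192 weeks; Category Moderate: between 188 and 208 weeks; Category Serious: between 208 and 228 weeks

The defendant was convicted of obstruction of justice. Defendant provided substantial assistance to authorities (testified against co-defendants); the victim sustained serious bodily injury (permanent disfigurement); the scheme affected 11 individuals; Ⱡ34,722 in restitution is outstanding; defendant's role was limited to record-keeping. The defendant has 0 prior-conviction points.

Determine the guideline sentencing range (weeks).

Base offense level for obstruction of justice: 16.
S1 applies (level before this adjustment is 16 ≥ 16, so +6): 16 + 6 = 22.
S2 does not apply.
S3 applies: 22 + 1 = 23.
S4 applies: 23 + 4 = 27.
S6 applies: 27 − 3 = 24.
S7 does not apply.
S8 applies: 24 − 2 = 22.
Final offense level: 22.
Criminal history: 0 prior points → Category Minimal (0-1).
Level 22 falls in the 21-22 band.
Grid: Level 21-22 × Category Minimal = 88-140 weeks.

88-140 weeks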